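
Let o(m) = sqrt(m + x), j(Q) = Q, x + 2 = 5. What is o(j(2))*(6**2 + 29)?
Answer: 65*sqrt(5) ≈ 145.34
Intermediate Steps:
x = 3 (x = -2 + 5 = 3)
o(m) = sqrt(3 + m) (o(m) = sqrt(m + 3) = sqrt(3 + m))
o(j(2))*(6**2 + 29) = sqrt(3 + 2)*(6**2 + 29) = sqrt(5)*(36 + 29) = sqrt(5)*65 = 65*sqrt(5)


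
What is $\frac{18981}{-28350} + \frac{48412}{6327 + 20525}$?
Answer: $\frac{163039}{143850} \approx 1.1334$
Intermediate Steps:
$\frac{18981}{-28350} + \frac{48412}{6327 + 20525} = 18981 \left(- \frac{1}{28350}\right) + \frac{48412}{26852} = - \frac{703}{1050} + 48412 \cdot \frac{1}{26852} = - \frac{703}{1050} + \frac{247}{137} = \frac{163039}{143850}$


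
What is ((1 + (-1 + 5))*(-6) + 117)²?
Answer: 7569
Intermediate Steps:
((1 + (-1 + 5))*(-6) + 117)² = ((1 + 4)*(-6) + 117)² = (5*(-6) + 117)² = (-30 + 117)² = 87² = 7569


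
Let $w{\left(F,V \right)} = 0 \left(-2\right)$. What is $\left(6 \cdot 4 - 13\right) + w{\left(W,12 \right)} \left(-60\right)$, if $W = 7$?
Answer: $11$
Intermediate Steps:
$w{\left(F,V \right)} = 0$
$\left(6 \cdot 4 - 13\right) + w{\left(W,12 \right)} \left(-60\right) = \left(6 \cdot 4 - 13\right) + 0 \left(-60\right) = \left(24 - 13\right) + 0 = 11 + 0 = 11$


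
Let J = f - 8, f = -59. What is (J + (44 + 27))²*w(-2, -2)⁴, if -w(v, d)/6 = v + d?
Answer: 5308416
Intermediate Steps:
w(v, d) = -6*d - 6*v (w(v, d) = -6*(v + d) = -6*(d + v) = -6*d - 6*v)
J = -67 (J = -59 - 8 = -67)
(J + (44 + 27))²*w(-2, -2)⁴ = (-67 + (44 + 27))²*(-6*(-2) - 6*(-2))⁴ = (-67 + 71)²*(12 + 12)⁴ = 4²*24⁴ = 16*331776 = 5308416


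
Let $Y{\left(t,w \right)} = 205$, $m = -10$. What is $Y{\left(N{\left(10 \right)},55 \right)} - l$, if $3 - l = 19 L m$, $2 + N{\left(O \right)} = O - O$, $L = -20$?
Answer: $4002$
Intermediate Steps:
$N{\left(O \right)} = -2$ ($N{\left(O \right)} = -2 + \left(O - O\right) = -2 + 0 = -2$)
$l = -3797$ ($l = 3 - 19 \left(-20\right) \left(-10\right) = 3 - \left(-380\right) \left(-10\right) = 3 - 3800 = -3797$)
$Y{\left(N{\left(10 \right)},55 \right)} - l = 205 - -3797 = 205 + 3797 = 4002$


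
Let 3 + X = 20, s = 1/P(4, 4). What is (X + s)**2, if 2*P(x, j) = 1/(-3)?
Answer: 121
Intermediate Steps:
P(x, j) = -1/6 (P(x, j) = (1/2)/(-3) = (1/2)*(-1/3) = -1/6)
s = -6 (s = 1/(-1/6) = -6)
X = 17 (X = -3 + 20 = 17)
(X + s)**2 = (17 - 6)**2 = 11**2 = 121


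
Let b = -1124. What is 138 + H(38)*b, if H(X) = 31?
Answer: -34706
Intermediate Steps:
138 + H(38)*b = 138 + 31*(-1124) = 138 - 34844 = -34706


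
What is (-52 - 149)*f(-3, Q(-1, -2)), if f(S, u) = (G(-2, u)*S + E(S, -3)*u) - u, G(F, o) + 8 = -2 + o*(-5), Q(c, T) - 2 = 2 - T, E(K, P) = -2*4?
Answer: -13266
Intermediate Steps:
E(K, P) = -8
Q(c, T) = 4 - T (Q(c, T) = 2 + (2 - T) = 4 - T)
G(F, o) = -10 - 5*o (G(F, o) = -8 + (-2 + o*(-5)) = -8 + (-2 - 5*o) = -10 - 5*o)
f(S, u) = -9*u + S*(-10 - 5*u) (f(S, u) = ((-10 - 5*u)*S - 8*u) - u = (S*(-10 - 5*u) - 8*u) - u = (-8*u + S*(-10 - 5*u)) - u = -9*u + S*(-10 - 5*u))
(-52 - 149)*f(-3, Q(-1, -2)) = (-52 - 149)*(-9*(4 - 1*(-2)) - 5*(-3)*(2 + (4 - 1*(-2)))) = -201*(-9*(4 + 2) - 5*(-3)*(2 + (4 + 2))) = -201*(-9*6 - 5*(-3)*(2 + 6)) = -201*(-54 - 5*(-3)*8) = -201*(-54 + 120) = -201*66 = -13266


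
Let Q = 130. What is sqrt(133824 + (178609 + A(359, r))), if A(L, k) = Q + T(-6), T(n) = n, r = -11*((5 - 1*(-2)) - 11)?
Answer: sqrt(312557) ≈ 559.07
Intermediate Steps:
r = 44 (r = -11*((5 + 2) - 11) = -11*(7 - 11) = -11*(-4) = 44)
A(L, k) = 124 (A(L, k) = 130 - 6 = 124)
sqrt(133824 + (178609 + A(359, r))) = sqrt(133824 + (178609 + 124)) = sqrt(133824 + 178733) = sqrt(312557)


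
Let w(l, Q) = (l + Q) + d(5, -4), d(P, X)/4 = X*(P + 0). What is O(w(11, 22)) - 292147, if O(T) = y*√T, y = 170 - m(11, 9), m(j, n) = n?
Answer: -292147 + 161*I*√47 ≈ -2.9215e+5 + 1103.8*I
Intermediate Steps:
d(P, X) = 4*P*X (d(P, X) = 4*(X*(P + 0)) = 4*(X*P) = 4*(P*X) = 4*P*X)
y = 161 (y = 170 - 1*9 = 170 - 9 = 161)
w(l, Q) = -80 + Q + l (w(l, Q) = (l + Q) + 4*5*(-4) = (Q + l) - 80 = -80 + Q + l)
O(T) = 161*√T
O(w(11, 22)) - 292147 = 161*√(-80 + 22 + 11) - 292147 = 161*√(-47) - 292147 = 161*(I*√47) - 292147 = 161*I*√47 - 292147 = -292147 + 161*I*√47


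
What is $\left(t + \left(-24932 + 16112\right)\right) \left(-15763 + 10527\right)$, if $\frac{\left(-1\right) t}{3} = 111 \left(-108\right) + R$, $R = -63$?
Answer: $-143115588$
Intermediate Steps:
$t = 36153$ ($t = - 3 \left(111 \left(-108\right) - 63\right) = - 3 \left(-11988 - 63\right) = \left(-3\right) \left(-12051\right) = 36153$)
$\left(t + \left(-24932 + 16112\right)\right) \left(-15763 + 10527\right) = \left(36153 + \left(-24932 + 16112\right)\right) \left(-15763 + 10527\right) = \left(36153 - 8820\right) \left(-5236\right) = 27333 \left(-5236\right) = -143115588$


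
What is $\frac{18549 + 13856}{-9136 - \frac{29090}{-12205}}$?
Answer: $- \frac{79100605}{22295158} \approx -3.5479$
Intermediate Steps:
$\frac{18549 + 13856}{-9136 - \frac{29090}{-12205}} = \frac{32405}{-9136 - - \frac{5818}{2441}} = \frac{32405}{-9136 + \frac{5818}{2441}} = \frac{32405}{- \frac{22295158}{2441}} = 32405 \left(- \frac{2441}{22295158}\right) = - \frac{79100605}{22295158}$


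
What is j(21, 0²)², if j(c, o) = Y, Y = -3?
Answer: 9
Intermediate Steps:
j(c, o) = -3
j(21, 0²)² = (-3)² = 9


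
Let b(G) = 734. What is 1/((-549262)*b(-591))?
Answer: -1/403158308 ≈ -2.4804e-9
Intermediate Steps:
1/((-549262)*b(-591)) = 1/(-549262*734) = -1/549262*1/734 = -1/403158308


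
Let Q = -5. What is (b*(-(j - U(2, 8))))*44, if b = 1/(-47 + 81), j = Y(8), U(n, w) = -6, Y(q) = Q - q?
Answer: 154/17 ≈ 9.0588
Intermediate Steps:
Y(q) = -5 - q
j = -13 (j = -5 - 1*8 = -5 - 8 = -13)
b = 1/34 ≈ 0.029412
(b*(-(j - U(2, 8))))*44 = ((-(-13 - 1*(-6)))/34)*44 = ((-(-13 + 6))/34)*44 = ((-1*(-7))/34)*44 = ((1/34)*7)*44 = (7/34)*44 = 154/17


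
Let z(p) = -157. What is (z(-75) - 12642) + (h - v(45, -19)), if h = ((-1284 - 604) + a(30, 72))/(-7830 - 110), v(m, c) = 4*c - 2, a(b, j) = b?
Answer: -50501441/3970 ≈ -12721.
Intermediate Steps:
v(m, c) = -2 + 4*c
h = 929/3970 (h = ((-1284 - 604) + 30)/(-7830 - 110) = (-1888 + 30)/(-7940) = -1858*(-1/7940) = 929/3970 ≈ 0.23400)
(z(-75) - 12642) + (h - v(45, -19)) = (-157 - 12642) + (929/3970 - (-2 + 4*(-19))) = -12799 + (929/3970 - (-2 - 76)) = -12799 + (929/3970 - 1*(-78)) = -12799 + (929/3970 + 78) = -12799 + 310589/3970 = -50501441/3970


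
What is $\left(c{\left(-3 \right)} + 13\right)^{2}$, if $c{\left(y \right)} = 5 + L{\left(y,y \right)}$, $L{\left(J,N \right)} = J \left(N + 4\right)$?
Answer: $225$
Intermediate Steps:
$L{\left(J,N \right)} = J \left(4 + N\right)$
$c{\left(y \right)} = 5 + y \left(4 + y\right)$
$\left(c{\left(-3 \right)} + 13\right)^{2} = \left(\left(5 - 3 \left(4 - 3\right)\right) + 13\right)^{2} = \left(\left(5 - 3\right) + 13\right)^{2} = \left(2 + 13\right)^{2} = 15^{2} = 225$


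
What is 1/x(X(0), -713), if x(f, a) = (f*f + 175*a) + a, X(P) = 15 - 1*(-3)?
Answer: -1/125164 ≈ -7.9895e-6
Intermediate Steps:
X(P) = 18 (X(P) = 15 + 3 = 18)
x(f, a) = f² + 176*a (x(f, a) = (f² + 175*a) + a = f² + 176*a)
1/x(X(0), -713) = 1/(18² + 176*(-713)) = 1/(324 - 125488) = 1/(-125164) = -1/125164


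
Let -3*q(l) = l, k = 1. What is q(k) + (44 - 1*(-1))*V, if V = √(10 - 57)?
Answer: -⅓ + 45*I*√47 ≈ -0.33333 + 308.5*I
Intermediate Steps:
q(l) = -l/3
V = I*√47 (V = √(-47) = I*√47 ≈ 6.8557*I)
q(k) + (44 - 1*(-1))*V = -⅓*1 + (44 - 1*(-1))*(I*√47) = -⅓ + (44 + 1)*(I*√47) = -⅓ + 45*(I*√47) = -⅓ + 45*I*√47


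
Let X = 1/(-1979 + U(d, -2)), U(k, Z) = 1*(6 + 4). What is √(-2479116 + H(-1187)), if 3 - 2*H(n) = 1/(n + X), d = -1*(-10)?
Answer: I*√13542218827279643694/2337204 ≈ 1574.5*I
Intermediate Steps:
d = 10
U(k, Z) = 10 (U(k, Z) = 1*10 = 10)
X = -1/1969 (X = 1/(-1979 + 10) = 1/(-1969) = -1/1969 ≈ -0.00050787)
H(n) = 3/2 - 1/(2*(-1/1969 + n)) (H(n) = 3/2 - 1/(2*(n - 1/1969)) = 3/2 - 1/(2*(-1/1969 + n)))
√(-2479116 + H(-1187)) = √(-2479116 + (-1972 + 5907*(-1187))/(2*(-1 + 1969*(-1187)))) = √(-2479116 + (-1972 - 7011609)/(2*(-1 - 2337203))) = √(-2479116 + (½)*(-7013581)/(-2337204)) = √(-2479116 + (½)*(-1/2337204)*(-7013581)) = √(-2479116 + 7013581/4674408) = √(-11588392649747/4674408) = I*√13542218827279643694/2337204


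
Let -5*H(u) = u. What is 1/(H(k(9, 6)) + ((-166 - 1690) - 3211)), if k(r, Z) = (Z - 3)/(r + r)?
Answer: -30/152011 ≈ -0.00019735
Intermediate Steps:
k(r, Z) = (-3 + Z)/(2*r) (k(r, Z) = (-3 + Z)/((2*r)) = (-3 + Z)*(1/(2*r)) = (-3 + Z)/(2*r))
H(u) = -u/5
1/(H(k(9, 6)) + ((-166 - 1690) - 3211)) = 1/(-(-3 + 6)/(10*9) + ((-166 - 1690) - 3211)) = 1/(-3/(10*9) + (-1856 - 3211)) = 1/(-⅕*⅙ - 5067) = 1/(-1/30 - 5067) = 1/(-152011/30) = -30/152011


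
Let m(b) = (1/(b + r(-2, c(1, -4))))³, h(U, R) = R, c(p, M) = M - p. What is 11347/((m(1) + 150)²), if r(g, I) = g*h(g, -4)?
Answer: 6030261027/11957641201 ≈ 0.50430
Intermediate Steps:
r(g, I) = -4*g (r(g, I) = g*(-4) = -4*g)
m(b) = (8 + b)⁻³ (m(b) = (1/(b - 4*(-2)))³ = (1/(b + 8))³ = (1/(8 + b))³ = (8 + b)⁻³)
11347/((m(1) + 150)²) = 11347/(((8 + 1)⁻³ + 150)²) = 11347/((9⁻³ + 150)²) = 11347/((1/729 + 150)²) = 11347/((109351/729)²) = 11347/(11957641201/531441) = 11347*(531441/11957641201) = 6030261027/11957641201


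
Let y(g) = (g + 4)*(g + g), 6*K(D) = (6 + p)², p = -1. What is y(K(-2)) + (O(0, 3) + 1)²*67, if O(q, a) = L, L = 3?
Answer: 20521/18 ≈ 1140.1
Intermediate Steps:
O(q, a) = 3
K(D) = 25/6 (K(D) = (6 - 1)²/6 = (⅙)*5² = (⅙)*25 = 25/6)
y(g) = 2*g*(4 + g) (y(g) = (4 + g)*(2*g) = 2*g*(4 + g))
y(K(-2)) + (O(0, 3) + 1)²*67 = 2*(25/6)*(4 + 25/6) + (3 + 1)²*67 = 2*(25/6)*(49/6) + 4²*67 = 1225/18 + 16*67 = 1225/18 + 1072 = 20521/18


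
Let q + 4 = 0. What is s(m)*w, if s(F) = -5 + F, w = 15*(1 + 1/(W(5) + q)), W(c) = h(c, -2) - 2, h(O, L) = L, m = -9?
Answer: -735/4 ≈ -183.75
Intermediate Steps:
q = -4 (q = -4 + 0 = -4)
W(c) = -4 (W(c) = -2 - 2 = -4)
w = 105/8 (w = 15*(1 + 1/(-4 - 4)) = 15*(1 + 1/(-8)) = 15*(1 - ⅛) = 15*(7/8) = 105/8 ≈ 13.125)
s(m)*w = (-5 - 9)*(105/8) = -14*105/8 = -735/4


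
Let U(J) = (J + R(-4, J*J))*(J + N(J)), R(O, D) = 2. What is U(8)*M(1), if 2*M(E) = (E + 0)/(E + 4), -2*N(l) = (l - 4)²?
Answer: 0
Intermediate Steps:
N(l) = -(-4 + l)²/2 (N(l) = -(l - 4)²/2 = -(-4 + l)²/2)
U(J) = (2 + J)*(J - (-4 + J)²/2) (U(J) = (J + 2)*(J - (-4 + J)²/2) = (2 + J)*(J - (-4 + J)²/2))
M(E) = E/(2*(4 + E)) (M(E) = ((E + 0)/(E + 4))/2 = (E/(4 + E))/2 = E/(2*(4 + E)))
U(8)*M(1) = (-16 + 2*8 + 4*8² - ½*8³)*((½)*1/(4 + 1)) = (-16 + 16 + 4*64 - ½*512)*((½)*1/5) = (-16 + 16 + 256 - 256)*((½)*1*(⅕)) = 0*(⅒) = 0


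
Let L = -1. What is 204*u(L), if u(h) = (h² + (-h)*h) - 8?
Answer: -1632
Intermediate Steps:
u(h) = -8 (u(h) = (h² - h²) - 8 = 0 - 8 = -8)
204*u(L) = 204*(-8) = -1632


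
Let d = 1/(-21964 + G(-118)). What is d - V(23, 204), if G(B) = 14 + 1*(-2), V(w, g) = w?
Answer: -504897/21952 ≈ -23.000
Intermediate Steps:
G(B) = 12 (G(B) = 14 - 2 = 12)
d = -1/21952 (d = 1/(-21964 + 12) = 1/(-21952) = -1/21952 ≈ -4.5554e-5)
d - V(23, 204) = -1/21952 - 1*23 = -1/21952 - 23 = -504897/21952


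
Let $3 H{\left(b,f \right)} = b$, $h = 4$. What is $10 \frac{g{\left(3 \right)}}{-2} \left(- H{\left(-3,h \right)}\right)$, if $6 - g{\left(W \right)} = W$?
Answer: $-15$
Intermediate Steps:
$g{\left(W \right)} = 6 - W$
$H{\left(b,f \right)} = \frac{b}{3}$
$10 \frac{g{\left(3 \right)}}{-2} \left(- H{\left(-3,h \right)}\right) = 10 \frac{6 - 3}{-2} \left(- \frac{-3}{3}\right) = 10 \left(6 - 3\right) \left(- \frac{1}{2}\right) \left(\left(-1\right) \left(-1\right)\right) = 10 \cdot 3 \left(- \frac{1}{2}\right) 1 = 10 \left(- \frac{3}{2}\right) 1 = \left(-15\right) 1 = -15$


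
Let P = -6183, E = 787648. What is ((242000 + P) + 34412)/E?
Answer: 270229/787648 ≈ 0.34308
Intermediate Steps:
((242000 + P) + 34412)/E = ((242000 - 6183) + 34412)/787648 = (235817 + 34412)*(1/787648) = 270229*(1/787648) = 270229/787648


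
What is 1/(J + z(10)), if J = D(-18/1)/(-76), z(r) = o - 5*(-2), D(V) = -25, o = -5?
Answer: 76/405 ≈ 0.18765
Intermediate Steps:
z(r) = 5 (z(r) = -5 - 5*(-2) = -5 + 10 = 5)
J = 25/76 (J = -25/(-76) = -25*(-1/76) = 25/76 ≈ 0.32895)
1/(J + z(10)) = 1/(25/76 + 5) = 1/(405/76) = 76/405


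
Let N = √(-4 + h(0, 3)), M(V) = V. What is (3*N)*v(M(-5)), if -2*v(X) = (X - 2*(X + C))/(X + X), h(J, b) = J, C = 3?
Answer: -3*I/10 ≈ -0.3*I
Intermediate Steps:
N = 2*I (N = √(-4 + 0) = √(-4) = 2*I ≈ 2.0*I)
v(X) = -(-6 - X)/(4*X) (v(X) = -(X - 2*(X + 3))/(2*(X + X)) = -(X - 2*(3 + X))/(2*(2*X)) = -(X + (-6 - 2*X))*1/(2*X)/2 = -(-6 - X)*1/(2*X)/2 = -(-6 - X)/(4*X))
(3*N)*v(M(-5)) = (3*(2*I))*((¼)*(6 - 5)/(-5)) = (6*I)*((¼)*(-⅕)*1) = (6*I)*(-1/20) = -3*I/10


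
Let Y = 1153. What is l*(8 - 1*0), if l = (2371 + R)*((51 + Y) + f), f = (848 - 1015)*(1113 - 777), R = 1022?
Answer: -1490422752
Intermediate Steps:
f = -56112 (f = -167*336 = -56112)
l = -186302844 (l = (2371 + 1022)*((51 + 1153) - 56112) = 3393*(1204 - 56112) = 3393*(-54908) = -186302844)
l*(8 - 1*0) = -186302844*(8 - 1*0) = -186302844*(8 + 0) = -186302844*8 = -1490422752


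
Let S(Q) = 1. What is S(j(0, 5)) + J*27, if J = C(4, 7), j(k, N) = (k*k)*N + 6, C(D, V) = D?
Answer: 109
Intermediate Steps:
j(k, N) = 6 + N*k² (j(k, N) = k²*N + 6 = N*k² + 6 = 6 + N*k²)
J = 4
S(j(0, 5)) + J*27 = 1 + 4*27 = 1 + 108 = 109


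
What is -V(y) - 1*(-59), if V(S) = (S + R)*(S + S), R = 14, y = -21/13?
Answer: 16733/169 ≈ 99.012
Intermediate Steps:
y = -21/13 (y = -21*1/13 = -21/13 ≈ -1.6154)
V(S) = 2*S*(14 + S) (V(S) = (S + 14)*(S + S) = (14 + S)*(2*S) = 2*S*(14 + S))
-V(y) - 1*(-59) = -2*(-21)*(14 - 21/13)/13 - 1*(-59) = -2*(-21)*161/(13*13) + 59 = -1*(-6762/169) + 59 = 6762/169 + 59 = 16733/169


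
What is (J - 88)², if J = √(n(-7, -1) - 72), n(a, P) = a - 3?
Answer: (88 - I*√82)² ≈ 7662.0 - 1593.7*I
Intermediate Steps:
n(a, P) = -3 + a
J = I*√82 (J = √((-3 - 7) - 72) = √(-10 - 72) = √(-82) = I*√82 ≈ 9.0554*I)
(J - 88)² = (I*√82 - 88)² = (-88 + I*√82)²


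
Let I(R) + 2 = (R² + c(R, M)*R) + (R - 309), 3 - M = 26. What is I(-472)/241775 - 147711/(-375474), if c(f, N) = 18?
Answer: 7725226893/6052015090 ≈ 1.2765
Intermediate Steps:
M = -23 (M = 3 - 1*26 = 3 - 26 = -23)
I(R) = -311 + R² + 19*R (I(R) = -2 + ((R² + 18*R) + (R - 309)) = -2 + ((R² + 18*R) + (-309 + R)) = -2 + (-309 + R² + 19*R) = -311 + R² + 19*R)
I(-472)/241775 - 147711/(-375474) = (-311 + (-472)² + 19*(-472))/241775 - 147711/(-375474) = (-311 + 222784 - 8968)*(1/241775) - 147711*(-1/375474) = 213505*(1/241775) + 49237/125158 = 42701/48355 + 49237/125158 = 7725226893/6052015090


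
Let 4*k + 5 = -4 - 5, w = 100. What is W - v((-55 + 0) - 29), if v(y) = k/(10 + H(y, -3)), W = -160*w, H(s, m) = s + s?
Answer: -5056007/316 ≈ -16000.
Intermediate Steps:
H(s, m) = 2*s
W = -16000 (W = -160*100 = -16000)
k = -7/2 (k = -5/4 + (-4 - 5)/4 = -5/4 + (1/4)*(-9) = -5/4 - 9/4 = -7/2 ≈ -3.5000)
v(y) = -7/(2*(10 + 2*y)) (v(y) = -7/2/(10 + 2*y) = -7/(2*(10 + 2*y)))
W - v((-55 + 0) - 29) = -16000 - (-7)/(20 + 4*((-55 + 0) - 29)) = -16000 - (-7)/(20 + 4*(-55 - 29)) = -16000 - (-7)/(20 + 4*(-84)) = -16000 - (-7)/(20 - 336) = -16000 - (-7)/(-316) = -16000 - (-7)*(-1)/316 = -16000 - 1*7/316 = -16000 - 7/316 = -5056007/316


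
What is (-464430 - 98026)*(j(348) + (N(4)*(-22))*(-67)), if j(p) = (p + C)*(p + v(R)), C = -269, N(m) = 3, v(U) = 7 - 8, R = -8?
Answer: -17905786760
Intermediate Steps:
v(U) = -1
j(p) = (-1 + p)*(-269 + p) (j(p) = (p - 269)*(p - 1) = (-269 + p)*(-1 + p) = (-1 + p)*(-269 + p))
(-464430 - 98026)*(j(348) + (N(4)*(-22))*(-67)) = (-464430 - 98026)*((269 + 348**2 - 270*348) + (3*(-22))*(-67)) = -562456*((269 + 121104 - 93960) - 66*(-67)) = -562456*(27413 + 4422) = -562456*31835 = -17905786760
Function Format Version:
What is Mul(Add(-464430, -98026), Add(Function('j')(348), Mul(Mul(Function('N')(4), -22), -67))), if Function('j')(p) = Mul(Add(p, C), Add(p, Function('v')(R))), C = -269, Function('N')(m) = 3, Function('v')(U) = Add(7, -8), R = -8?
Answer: -17905786760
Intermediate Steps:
Function('v')(U) = -1
Function('j')(p) = Mul(Add(-1, p), Add(-269, p)) (Function('j')(p) = Mul(Add(p, -269), Add(p, -1)) = Mul(Add(-269, p), Add(-1, p)) = Mul(Add(-1, p), Add(-269, p)))
Mul(Add(-464430, -98026), Add(Function('j')(348), Mul(Mul(Function('N')(4), -22), -67))) = Mul(Add(-464430, -98026), Add(Add(269, Pow(348, 2), Mul(-270, 348)), Mul(Mul(3, -22), -67))) = Mul(-562456, Add(Add(269, 121104, -93960), Mul(-66, -67))) = Mul(-562456, Add(27413, 4422)) = Mul(-562456, 31835) = -17905786760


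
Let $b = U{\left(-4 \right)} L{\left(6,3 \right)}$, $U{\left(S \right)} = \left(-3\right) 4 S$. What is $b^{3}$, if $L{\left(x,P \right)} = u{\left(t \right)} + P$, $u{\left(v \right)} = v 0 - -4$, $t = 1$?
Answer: $37933056$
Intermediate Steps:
$u{\left(v \right)} = 4$ ($u{\left(v \right)} = 0 + 4 = 4$)
$U{\left(S \right)} = - 12 S$
$L{\left(x,P \right)} = 4 + P$
$b = 336$ ($b = \left(-12\right) \left(-4\right) \left(4 + 3\right) = 48 \cdot 7 = 336$)
$b^{3} = 336^{3} = 37933056$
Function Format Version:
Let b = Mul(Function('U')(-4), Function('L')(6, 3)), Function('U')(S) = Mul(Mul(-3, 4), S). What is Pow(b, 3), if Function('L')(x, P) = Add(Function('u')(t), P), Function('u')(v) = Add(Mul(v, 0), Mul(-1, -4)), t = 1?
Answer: 37933056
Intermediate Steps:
Function('u')(v) = 4 (Function('u')(v) = Add(0, 4) = 4)
Function('U')(S) = Mul(-12, S)
Function('L')(x, P) = Add(4, P)
b = 336 (b = Mul(Mul(-12, -4), Add(4, 3)) = Mul(48, 7) = 336)
Pow(b, 3) = Pow(336, 3) = 37933056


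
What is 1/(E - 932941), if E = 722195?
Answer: -1/210746 ≈ -4.7450e-6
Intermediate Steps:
1/(E - 932941) = 1/(722195 - 932941) = 1/(-210746) = -1/210746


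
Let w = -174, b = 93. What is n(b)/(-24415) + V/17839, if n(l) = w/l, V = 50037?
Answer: 37872288667/13501714735 ≈ 2.8050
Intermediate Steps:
n(l) = -174/l
n(b)/(-24415) + V/17839 = -174/93/(-24415) + 50037/17839 = -174*1/93*(-1/24415) + 50037*(1/17839) = -58/31*(-1/24415) + 50037/17839 = 58/756865 + 50037/17839 = 37872288667/13501714735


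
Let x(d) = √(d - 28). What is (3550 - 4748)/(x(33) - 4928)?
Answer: 5903744/24285179 + 1198*√5/24285179 ≈ 0.24321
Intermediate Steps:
x(d) = √(-28 + d)
(3550 - 4748)/(x(33) - 4928) = (3550 - 4748)/(√(-28 + 33) - 4928) = -1198/(√5 - 4928) = -1198/(-4928 + √5)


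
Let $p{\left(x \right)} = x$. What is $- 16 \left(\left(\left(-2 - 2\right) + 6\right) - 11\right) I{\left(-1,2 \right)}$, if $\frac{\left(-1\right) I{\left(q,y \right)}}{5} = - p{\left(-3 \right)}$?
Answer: $-2160$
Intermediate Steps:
$I{\left(q,y \right)} = -15$ ($I{\left(q,y \right)} = - 5 \left(\left(-1\right) \left(-3\right)\right) = \left(-5\right) 3 = -15$)
$- 16 \left(\left(\left(-2 - 2\right) + 6\right) - 11\right) I{\left(-1,2 \right)} = - 16 \left(\left(\left(-2 - 2\right) + 6\right) - 11\right) \left(-15\right) = - 16 \left(\left(-4 + 6\right) - 11\right) \left(-15\right) = - 16 \left(2 - 11\right) \left(-15\right) = \left(-16\right) \left(-9\right) \left(-15\right) = 144 \left(-15\right) = -2160$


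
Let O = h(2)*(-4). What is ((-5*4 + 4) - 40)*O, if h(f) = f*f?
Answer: 896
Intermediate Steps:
h(f) = f**2
O = -16 (O = 2**2*(-4) = 4*(-4) = -16)
((-5*4 + 4) - 40)*O = ((-5*4 + 4) - 40)*(-16) = ((-20 + 4) - 40)*(-16) = (-16 - 40)*(-16) = -56*(-16) = 896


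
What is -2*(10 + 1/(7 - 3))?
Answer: -41/2 ≈ -20.500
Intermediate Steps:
-2*(10 + 1/(7 - 3)) = -2*(10 + 1/4) = -2*(10 + ¼) = -2*41/4 = -41/2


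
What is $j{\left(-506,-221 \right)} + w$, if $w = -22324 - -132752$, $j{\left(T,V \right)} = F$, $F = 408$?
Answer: $110836$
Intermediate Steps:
$j{\left(T,V \right)} = 408$
$w = 110428$ ($w = -22324 + 132752 = 110428$)
$j{\left(-506,-221 \right)} + w = 408 + 110428 = 110836$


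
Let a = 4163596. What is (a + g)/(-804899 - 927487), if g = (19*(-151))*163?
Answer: -1231983/577462 ≈ -2.1334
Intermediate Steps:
g = -467647 (g = -2869*163 = -467647)
(a + g)/(-804899 - 927487) = (4163596 - 467647)/(-804899 - 927487) = 3695949/(-1732386) = 3695949*(-1/1732386) = -1231983/577462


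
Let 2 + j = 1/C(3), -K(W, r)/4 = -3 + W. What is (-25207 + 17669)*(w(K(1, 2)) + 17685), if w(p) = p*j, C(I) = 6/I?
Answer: -133219074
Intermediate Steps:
K(W, r) = 12 - 4*W (K(W, r) = -4*(-3 + W) = 12 - 4*W)
j = -3/2 (j = -2 + 1/(6/3) = -2 + 1/(6*(1/3)) = -2 + 1/2 = -3/2 ≈ -1.5000)
w(p) = -3*p/2 (w(p) = p*(-3/2) = -3*p/2)
(-25207 + 17669)*(w(K(1, 2)) + 17685) = (-25207 + 17669)*(-3*(12 - 4*1)/2 + 17685) = -7538*(-3*(12 - 4)/2 + 17685) = -7538*(-3/2*8 + 17685) = -7538*(-12 + 17685) = -7538*17673 = -133219074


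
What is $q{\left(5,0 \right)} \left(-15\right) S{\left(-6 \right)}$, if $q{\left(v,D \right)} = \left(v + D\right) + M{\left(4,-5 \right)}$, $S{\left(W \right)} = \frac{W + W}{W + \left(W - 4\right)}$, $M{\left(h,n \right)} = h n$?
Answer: $\frac{675}{4} \approx 168.75$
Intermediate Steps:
$S{\left(W \right)} = \frac{2 W}{-4 + 2 W}$ ($S{\left(W \right)} = \frac{2 W}{W + \left(W - 4\right)} = \frac{2 W}{W + \left(-4 + W\right)} = \frac{2 W}{-4 + 2 W}$)
$q{\left(v,D \right)} = -20 + D + v$ ($q{\left(v,D \right)} = \left(v + D\right) + 4 \left(-5\right) = \left(D + v\right) - 20 = -20 + D + v$)
$q{\left(5,0 \right)} \left(-15\right) S{\left(-6 \right)} = \left(-20 + 0 + 5\right) \left(-15\right) \left(- \frac{6}{-2 - 6}\right) = \left(-15\right) \left(-15\right) \left(- \frac{6}{-8}\right) = 225 \left(\left(-6\right) \left(- \frac{1}{8}\right)\right) = 225 \cdot \frac{3}{4} = \frac{675}{4}$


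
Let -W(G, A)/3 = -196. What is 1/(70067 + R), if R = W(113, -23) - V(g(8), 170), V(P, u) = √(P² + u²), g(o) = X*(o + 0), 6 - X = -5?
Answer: 70655/4992092381 + 2*√9161/4992092381 ≈ 1.4192e-5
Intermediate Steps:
X = 11 (X = 6 - 1*(-5) = 6 + 5 = 11)
W(G, A) = 588 (W(G, A) = -3*(-196) = 588)
g(o) = 11*o (g(o) = 11*(o + 0) = 11*o)
R = 588 - 2*√9161 (R = 588 - √((11*8)² + 170²) = 588 - √(88² + 28900) = 588 - √(7744 + 28900) = 588 - √36644 = 588 - 2*√9161 ≈ 396.57)
1/(70067 + R) = 1/(70067 + (588 - 2*√9161)) = 1/(70655 - 2*√9161)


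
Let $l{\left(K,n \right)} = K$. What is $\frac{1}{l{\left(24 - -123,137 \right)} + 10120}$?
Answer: $\frac{1}{10267} \approx 9.7399 \cdot 10^{-5}$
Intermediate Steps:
$\frac{1}{l{\left(24 - -123,137 \right)} + 10120} = \frac{1}{\left(24 - -123\right) + 10120} = \frac{1}{\left(24 + 123\right) + 10120} = \frac{1}{147 + 10120} = \frac{1}{10267}$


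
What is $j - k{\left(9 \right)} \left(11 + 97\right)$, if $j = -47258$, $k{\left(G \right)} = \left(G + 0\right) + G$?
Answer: $-49202$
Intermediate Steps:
$k{\left(G \right)} = 2 G$ ($k{\left(G \right)} = G + G = 2 G$)
$j - k{\left(9 \right)} \left(11 + 97\right) = -47258 - 2 \cdot 9 \left(11 + 97\right) = -47258 - 18 \cdot 108 = -47258 - 1944 = -49202$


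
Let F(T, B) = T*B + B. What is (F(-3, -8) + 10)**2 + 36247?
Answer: 36923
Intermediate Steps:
F(T, B) = B + B*T (F(T, B) = B*T + B = B + B*T)
(F(-3, -8) + 10)**2 + 36247 = (-8*(1 - 3) + 10)**2 + 36247 = (-8*(-2) + 10)**2 + 36247 = (16 + 10)**2 + 36247 = 26**2 + 36247 = 676 + 36247 = 36923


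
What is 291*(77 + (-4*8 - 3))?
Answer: 12222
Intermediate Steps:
291*(77 + (-4*8 - 3)) = 291*(77 + (-32 - 3)) = 291*(77 - 35) = 291*42 = 12222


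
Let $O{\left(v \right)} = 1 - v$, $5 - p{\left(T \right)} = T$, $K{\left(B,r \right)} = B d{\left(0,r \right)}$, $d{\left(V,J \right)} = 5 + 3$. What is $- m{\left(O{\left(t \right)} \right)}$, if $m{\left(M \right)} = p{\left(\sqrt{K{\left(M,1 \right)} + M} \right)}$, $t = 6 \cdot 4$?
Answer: $-5 + 3 i \sqrt{23} \approx -5.0 + 14.387 i$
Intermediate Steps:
$d{\left(V,J \right)} = 8$
$K{\left(B,r \right)} = 8 B$ ($K{\left(B,r \right)} = B 8 = 8 B$)
$p{\left(T \right)} = 5 - T$
$t = 24$
$m{\left(M \right)} = 5 - 3 \sqrt{M}$ ($m{\left(M \right)} = 5 - \sqrt{8 M + M} = 5 - \sqrt{9 M} = 5 - 3 \sqrt{M}$)
$- m{\left(O{\left(t \right)} \right)} = - (5 - 3 \sqrt{1 - 24}) = - (5 - 3 \sqrt{-23}) = - (5 - 3 i \sqrt{23}) = -5 + 3 i \sqrt{23}$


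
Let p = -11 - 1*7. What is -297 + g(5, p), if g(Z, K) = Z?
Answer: -292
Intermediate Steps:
p = -18 (p = -11 - 7 = -18)
-297 + g(5, p) = -297 + 5 = -292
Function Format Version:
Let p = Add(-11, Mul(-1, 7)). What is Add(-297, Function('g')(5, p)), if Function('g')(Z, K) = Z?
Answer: -292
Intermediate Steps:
p = -18 (p = Add(-11, -7) = -18)
Add(-297, Function('g')(5, p)) = Add(-297, 5) = -292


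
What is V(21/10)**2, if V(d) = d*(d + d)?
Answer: 194481/2500 ≈ 77.792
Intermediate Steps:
V(d) = 2*d**2 (V(d) = d*(2*d) = 2*d**2)
V(21/10)**2 = (2*(21/10)**2)**2 = (2*(441/100))**2 = (441/50)**2 = 194481/2500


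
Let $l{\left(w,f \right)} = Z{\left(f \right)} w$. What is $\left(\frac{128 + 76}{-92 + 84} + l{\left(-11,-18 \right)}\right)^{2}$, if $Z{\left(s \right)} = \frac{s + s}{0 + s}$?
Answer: $\frac{9025}{4} \approx 2256.3$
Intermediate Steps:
$Z{\left(s \right)} = 2$ ($Z{\left(s \right)} = \frac{2 s}{s} = 2$)
$l{\left(w,f \right)} = 2 w$
$\left(\frac{128 + 76}{-92 + 84} + l{\left(-11,-18 \right)}\right)^{2} = \left(\frac{128 + 76}{-92 + 84} + 2 \left(-11\right)\right)^{2} = \left(\frac{204}{-8} - 22\right)^{2} = \left(204 \left(- \frac{1}{8}\right) - 22\right)^{2} = \left(- \frac{51}{2} - 22\right)^{2} = \left(- \frac{95}{2}\right)^{2} = \frac{9025}{4}$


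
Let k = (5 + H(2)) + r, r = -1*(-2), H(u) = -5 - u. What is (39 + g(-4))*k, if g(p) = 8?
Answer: 0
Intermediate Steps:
r = 2
k = 0 (k = (5 + (-5 - 1*2)) + 2 = (5 + (-5 - 2)) + 2 = (5 - 7) + 2 = -2 + 2 = 0)
(39 + g(-4))*k = (39 + 8)*0 = 47*0 = 0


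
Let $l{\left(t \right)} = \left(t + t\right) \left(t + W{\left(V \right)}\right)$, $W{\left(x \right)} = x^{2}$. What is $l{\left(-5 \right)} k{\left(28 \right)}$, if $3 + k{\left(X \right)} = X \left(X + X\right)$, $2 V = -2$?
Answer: $62600$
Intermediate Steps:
$V = -1$ ($V = \frac{1}{2} \left(-2\right) = -1$)
$k{\left(X \right)} = -3 + 2 X^{2}$ ($k{\left(X \right)} = -3 + X \left(X + X\right) = -3 + X 2 X = -3 + 2 X^{2}$)
$l{\left(t \right)} = 2 t \left(1 + t\right)$ ($l{\left(t \right)} = \left(t + t\right) \left(t + \left(-1\right)^{2}\right) = 2 t \left(t + 1\right) = 2 t \left(1 + t\right)$)
$l{\left(-5 \right)} k{\left(28 \right)} = 2 \left(-5\right) \left(1 - 5\right) \left(-3 + 2 \cdot 28^{2}\right) = 2 \left(-5\right) \left(-4\right) \left(-3 + 2 \cdot 784\right) = 40 \left(-3 + 1568\right) = 40 \cdot 1565 = 62600$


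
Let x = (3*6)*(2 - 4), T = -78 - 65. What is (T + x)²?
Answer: 32041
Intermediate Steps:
T = -143
x = -36 (x = 18*(-2) = -36)
(T + x)² = (-143 - 36)² = (-179)² = 32041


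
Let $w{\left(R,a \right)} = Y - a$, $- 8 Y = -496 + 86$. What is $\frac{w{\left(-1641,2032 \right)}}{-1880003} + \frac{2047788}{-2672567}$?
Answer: $- \frac{15378215585115}{20097735910804} \approx -0.76517$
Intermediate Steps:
$Y = \frac{205}{4}$ ($Y = - \frac{-496 + 86}{8} = \left(- \frac{1}{8}\right) \left(-410\right) = \frac{205}{4} \approx 51.25$)
$w{\left(R,a \right)} = \frac{205}{4} - a$
$\frac{w{\left(-1641,2032 \right)}}{-1880003} + \frac{2047788}{-2672567} = \frac{\frac{205}{4} - 2032}{-1880003} + \frac{2047788}{-2672567} = \left(\frac{205}{4} - 2032\right) \left(- \frac{1}{1880003}\right) + 2047788 \left(- \frac{1}{2672567}\right) = \left(- \frac{7923}{4}\right) \left(- \frac{1}{1880003}\right) - \frac{2047788}{2672567} = \frac{7923}{7520012} - \frac{2047788}{2672567} = - \frac{15378215585115}{20097735910804}$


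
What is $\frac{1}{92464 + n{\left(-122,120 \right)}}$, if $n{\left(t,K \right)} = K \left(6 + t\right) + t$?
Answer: $\frac{1}{78422} \approx 1.2752 \cdot 10^{-5}$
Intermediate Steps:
$n{\left(t,K \right)} = t + K \left(6 + t\right)$
$\frac{1}{92464 + n{\left(-122,120 \right)}} = \frac{1}{92464 + \left(-122 + 6 \cdot 120 + 120 \left(-122\right)\right)} = \frac{1}{92464 - 14042} = \frac{1}{78422}$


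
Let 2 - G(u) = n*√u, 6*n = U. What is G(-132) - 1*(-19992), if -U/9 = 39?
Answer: 19994 + 117*I*√33 ≈ 19994.0 + 672.11*I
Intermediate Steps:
U = -351 (U = -9*39 = -351)
n = -117/2 (n = (⅙)*(-351) = -117/2 ≈ -58.500)
G(u) = 2 + 117*√u/2 (G(u) = 2 - (-117)*√u/2 = 2 + 117*√u/2)
G(-132) - 1*(-19992) = (2 + 117*√(-132)/2) - 1*(-19992) = (2 + 117*(2*I*√33)/2) + 19992 = (2 + 117*I*√33) + 19992 = 19994 + 117*I*√33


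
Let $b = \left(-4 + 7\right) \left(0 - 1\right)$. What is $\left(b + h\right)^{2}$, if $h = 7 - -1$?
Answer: $25$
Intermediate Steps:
$h = 8$ ($h = 7 + 1 = 8$)
$b = -3$ ($b = 3 \left(-1\right) = -3$)
$\left(b + h\right)^{2} = \left(-3 + 8\right)^{2} = 5^{2} = 25$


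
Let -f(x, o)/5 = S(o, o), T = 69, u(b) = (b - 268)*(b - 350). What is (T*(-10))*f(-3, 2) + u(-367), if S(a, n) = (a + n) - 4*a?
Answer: 441495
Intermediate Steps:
u(b) = (-350 + b)*(-268 + b) (u(b) = (-268 + b)*(-350 + b) = (-350 + b)*(-268 + b))
S(a, n) = n - 3*a
f(x, o) = 10*o (f(x, o) = -5*(o - 3*o) = -(-10)*o = 10*o)
(T*(-10))*f(-3, 2) + u(-367) = (69*(-10))*(10*2) + (93800 + (-367)² - 618*(-367)) = -690*20 + (93800 + 134689 + 226806) = -13800 + 455295 = 441495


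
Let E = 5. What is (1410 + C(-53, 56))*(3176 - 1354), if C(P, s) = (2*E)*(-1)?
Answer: 2550800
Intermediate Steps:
C(P, s) = -10 (C(P, s) = (2*5)*(-1) = 10*(-1) = -10)
(1410 + C(-53, 56))*(3176 - 1354) = (1410 - 10)*(3176 - 1354) = 1400*1822 = 2550800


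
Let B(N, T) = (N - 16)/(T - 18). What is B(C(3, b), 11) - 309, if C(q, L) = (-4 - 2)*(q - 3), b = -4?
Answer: -2147/7 ≈ -306.71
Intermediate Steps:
C(q, L) = 18 - 6*q (C(q, L) = -6*(-3 + q) = 18 - 6*q)
B(N, T) = (-16 + N)/(-18 + T)
B(C(3, b), 11) - 309 = (-16 + (18 - 6*3))/(-18 + 11) - 309 = (-16 + (18 - 18))/(-7) - 309 = -(-16 + 0)/7 - 309 = -1/7*(-16) - 309 = 16/7 - 309 = -2147/7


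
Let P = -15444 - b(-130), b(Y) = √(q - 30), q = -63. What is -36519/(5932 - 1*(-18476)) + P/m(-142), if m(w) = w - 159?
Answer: 121988311/2448936 + I*√93/301 ≈ 49.813 + 0.032039*I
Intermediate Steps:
b(Y) = I*√93 (b(Y) = √(-63 - 30) = √(-93) = I*√93)
P = -15444 - I*√93 ≈ -15444.0 - 9.6436*I
m(w) = -159 + w
-36519/(5932 - 1*(-18476)) + P/m(-142) = -36519/(5932 - 1*(-18476)) + (-15444 - I*√93)/(-159 - 142) = -36519/(5932 + 18476) + (-15444 - I*√93)/(-301) = -36519/24408 + (-15444 - I*√93)*(-1/301) = -36519*1/24408 + (15444/301 + I*√93/301) = -12173/8136 + (15444/301 + I*√93/301) = 121988311/2448936 + I*√93/301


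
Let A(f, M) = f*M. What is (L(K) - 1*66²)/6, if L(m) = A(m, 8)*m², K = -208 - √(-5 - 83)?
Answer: -35778178/3 - 1037632*I*√22/3 ≈ -1.1926e+7 - 1.6223e+6*I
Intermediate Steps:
K = -208 - 2*I*√22 (K = -208 - √(-88) = -208 - 2*I*√22 ≈ -208.0 - 9.3808*I)
A(f, M) = M*f
L(m) = 8*m³ (L(m) = (8*m)*m² = 8*m³)
(L(K) - 1*66²)/6 = (8*(-208 - 2*I*√22)³ - 1*66²)/6 = (8*(-208 - 2*I*√22)³ - 1*4356)*(⅙) = (8*(-208 - 2*I*√22)³ - 4356)*(⅙) = (-4356 + 8*(-208 - 2*I*√22)³)*(⅙) = -726 + 4*(-208 - 2*I*√22)³/3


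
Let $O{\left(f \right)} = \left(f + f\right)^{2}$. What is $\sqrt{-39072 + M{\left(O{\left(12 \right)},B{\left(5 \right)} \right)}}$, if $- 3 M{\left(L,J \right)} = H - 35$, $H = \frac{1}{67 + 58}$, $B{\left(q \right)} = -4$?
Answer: $\frac{i \sqrt{24412710}}{25} \approx 197.64 i$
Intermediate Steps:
$O{\left(f \right)} = 4 f^{2}$ ($O{\left(f \right)} = \left(2 f\right)^{2} = 4 f^{2}$)
$H = \frac{1}{125} \approx 0.008$
$M{\left(L,J \right)} = \frac{1458}{125}$ ($M{\left(L,J \right)} = - \frac{\frac{1}{125} - 35}{3} = \left(- \frac{1}{3}\right) \left(- \frac{4374}{125}\right) = \frac{1458}{125}$)
$\sqrt{-39072 + M{\left(O{\left(12 \right)},B{\left(5 \right)} \right)}} = \sqrt{-39072 + \frac{1458}{125}} = \sqrt{- \frac{4882542}{125}} = \frac{i \sqrt{24412710}}{25}$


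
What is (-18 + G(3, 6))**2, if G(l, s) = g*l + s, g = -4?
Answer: 576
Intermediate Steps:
G(l, s) = s - 4*l (G(l, s) = -4*l + s = s - 4*l)
(-18 + G(3, 6))**2 = (-18 + (6 - 4*3))**2 = (-18 + (6 - 12))**2 = (-18 - 6)**2 = (-24)**2 = 576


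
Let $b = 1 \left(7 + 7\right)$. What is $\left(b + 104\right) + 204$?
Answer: $322$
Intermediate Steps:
$b = 14$ ($b = 1 \cdot 14 = 14$)
$\left(b + 104\right) + 204 = \left(14 + 104\right) + 204 = 118 + 204 = 322$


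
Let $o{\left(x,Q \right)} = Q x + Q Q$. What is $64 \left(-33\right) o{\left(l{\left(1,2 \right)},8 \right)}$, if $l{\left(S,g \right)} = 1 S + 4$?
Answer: $-219648$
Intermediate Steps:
$l{\left(S,g \right)} = 4 + S$ ($l{\left(S,g \right)} = S + 4 = 4 + S$)
$o{\left(x,Q \right)} = Q^{2} + Q x$ ($o{\left(x,Q \right)} = Q x + Q^{2} = Q^{2} + Q x$)
$64 \left(-33\right) o{\left(l{\left(1,2 \right)},8 \right)} = 64 \left(-33\right) 8 \left(8 + \left(4 + 1\right)\right) = - 2112 \cdot 8 \left(8 + 5\right) = - 2112 \cdot 8 \cdot 13 = \left(-2112\right) 104 = -219648$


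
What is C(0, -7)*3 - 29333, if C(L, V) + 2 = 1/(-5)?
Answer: -146698/5 ≈ -29340.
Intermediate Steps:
C(L, V) = -11/5 (C(L, V) = -2 + 1/(-5) = -2 - ⅕ = -11/5)
C(0, -7)*3 - 29333 = -11/5*3 - 29333 = -33/5 - 29333 = -146698/5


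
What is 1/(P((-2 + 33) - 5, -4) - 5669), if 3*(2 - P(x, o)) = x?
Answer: -3/17027 ≈ -0.00017619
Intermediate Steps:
P(x, o) = 2 - x/3
1/(P((-2 + 33) - 5, -4) - 5669) = 1/((2 - ((-2 + 33) - 5)/3) - 5669) = 1/((2 - (31 - 5)/3) - 5669) = 1/((2 - 1/3*26) - 5669) = 1/((2 - 26/3) - 5669) = 1/(-20/3 - 5669) = 1/(-17027/3) = -3/17027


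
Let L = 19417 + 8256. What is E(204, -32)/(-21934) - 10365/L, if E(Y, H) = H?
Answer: -113230187/303489791 ≈ -0.37309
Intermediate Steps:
L = 27673
E(204, -32)/(-21934) - 10365/L = -32/(-21934) - 10365/27673 = -32*(-1/21934) - 10365*1/27673 = 16/10967 - 10365/27673 = -113230187/303489791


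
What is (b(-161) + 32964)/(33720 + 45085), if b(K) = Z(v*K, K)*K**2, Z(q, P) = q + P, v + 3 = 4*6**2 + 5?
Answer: -613439343/78805 ≈ -7784.3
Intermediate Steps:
v = 146 (v = -3 + (4*6**2 + 5) = -3 + (4*36 + 5) = -3 + (144 + 5) = -3 + 149 = 146)
Z(q, P) = P + q
b(K) = 147*K**3 (b(K) = (K + 146*K)*K**2 = (147*K)*K**2 = 147*K**3)
(b(-161) + 32964)/(33720 + 45085) = (147*(-161)**3 + 32964)/(33720 + 45085) = (147*(-4173281) + 32964)/78805 = (-613472307 + 32964)*(1/78805) = -613439343*1/78805 = -613439343/78805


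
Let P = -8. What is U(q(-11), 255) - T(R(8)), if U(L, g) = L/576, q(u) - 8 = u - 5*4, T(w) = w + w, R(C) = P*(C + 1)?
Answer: 82921/576 ≈ 143.96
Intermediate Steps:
R(C) = -8 - 8*C (R(C) = -8*(C + 1) = -8*(1 + C) = -8 - 8*C)
T(w) = 2*w
q(u) = -12 + u (q(u) = 8 + (u - 5*4) = 8 + (u - 20) = 8 + (-20 + u) = -12 + u)
U(L, g) = L/576 (U(L, g) = L*(1/576) = L/576)
U(q(-11), 255) - T(R(8)) = (-12 - 11)/576 - 2*(-8 - 8*8) = (1/576)*(-23) - 2*(-8 - 64) = -23/576 - 2*(-72) = -23/576 - 1*(-144) = -23/576 + 144 = 82921/576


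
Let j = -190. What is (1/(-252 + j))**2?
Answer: 1/195364 ≈ 5.1187e-6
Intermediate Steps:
(1/(-252 + j))**2 = (1/(-252 - 190))**2 = (1/(-442))**2 = (-1/442)**2 = 1/195364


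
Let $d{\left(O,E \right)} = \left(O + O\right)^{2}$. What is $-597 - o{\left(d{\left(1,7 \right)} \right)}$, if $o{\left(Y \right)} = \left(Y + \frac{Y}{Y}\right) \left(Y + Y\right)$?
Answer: $-637$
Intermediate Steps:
$d{\left(O,E \right)} = 4 O^{2}$ ($d{\left(O,E \right)} = \left(2 O\right)^{2} = 4 O^{2}$)
$o{\left(Y \right)} = 2 Y \left(1 + Y\right)$ ($o{\left(Y \right)} = \left(Y + 1\right) 2 Y = \left(1 + Y\right) 2 Y = 2 Y \left(1 + Y\right)$)
$-597 - o{\left(d{\left(1,7 \right)} \right)} = -597 - 2 \cdot 4 \cdot 1^{2} \left(1 + 4 \cdot 1^{2}\right) = -597 - 2 \cdot 4 \cdot 1 \left(1 + 4 \cdot 1\right) = -597 - 2 \cdot 4 \left(1 + 4\right) = -597 - 2 \cdot 4 \cdot 5 = -597 - 40 = -637$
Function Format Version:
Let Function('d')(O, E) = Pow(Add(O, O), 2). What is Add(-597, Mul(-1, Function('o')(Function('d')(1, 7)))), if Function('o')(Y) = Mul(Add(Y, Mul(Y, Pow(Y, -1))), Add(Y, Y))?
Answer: -637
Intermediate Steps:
Function('d')(O, E) = Mul(4, Pow(O, 2)) (Function('d')(O, E) = Pow(Mul(2, O), 2) = Mul(4, Pow(O, 2)))
Function('o')(Y) = Mul(2, Y, Add(1, Y)) (Function('o')(Y) = Mul(Add(Y, 1), Mul(2, Y)) = Mul(Add(1, Y), Mul(2, Y)) = Mul(2, Y, Add(1, Y)))
Add(-597, Mul(-1, Function('o')(Function('d')(1, 7)))) = Add(-597, Mul(-1, Mul(2, Mul(4, Pow(1, 2)), Add(1, Mul(4, Pow(1, 2)))))) = Add(-597, Mul(-1, Mul(2, Mul(4, 1), Add(1, Mul(4, 1))))) = Add(-597, Mul(-1, Mul(2, 4, Add(1, 4)))) = Add(-597, Mul(-1, Mul(2, 4, 5))) = Add(-597, Mul(-1, 40)) = Add(-597, -40) = -637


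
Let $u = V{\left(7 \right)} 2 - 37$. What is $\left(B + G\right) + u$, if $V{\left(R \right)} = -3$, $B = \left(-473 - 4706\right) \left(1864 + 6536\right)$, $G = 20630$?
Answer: $-43483013$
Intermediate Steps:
$B = -43503600$ ($B = \left(-5179\right) 8400 = -43503600$)
$u = -43$ ($u = \left(-3\right) 2 - 37 = -6 - 37 = -43$)
$\left(B + G\right) + u = \left(-43503600 + 20630\right) - 43 = -43482970 - 43 = -43483013$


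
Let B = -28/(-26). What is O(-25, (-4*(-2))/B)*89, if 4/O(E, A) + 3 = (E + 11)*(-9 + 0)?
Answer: 356/123 ≈ 2.8943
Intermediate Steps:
B = 14/13 (B = -28*(-1/26) = 14/13 ≈ 1.0769)
O(E, A) = 4/(-102 - 9*E) (O(E, A) = 4/(-3 + (E + 11)*(-9 + 0)) = 4/(-3 + (11 + E)*(-9)) = 4/(-3 + (-99 - 9*E)) = 4/(-102 - 9*E))
O(-25, (-4*(-2))/B)*89 = -4/(102 + 9*(-25))*89 = -4/(102 - 225)*89 = -4/(-123)*89 = -4*(-1/123)*89 = (4/123)*89 = 356/123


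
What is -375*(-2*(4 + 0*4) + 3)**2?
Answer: -9375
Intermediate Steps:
-375*(-2*(4 + 0*4) + 3)**2 = -375*(-2*(4 + 0) + 3)**2 = -375*(-2*4 + 3)**2 = -375*(-8 + 3)**2 = -375*(-5)**2 = -375*25 = -9375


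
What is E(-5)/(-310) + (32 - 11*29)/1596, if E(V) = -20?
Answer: -815/7068 ≈ -0.11531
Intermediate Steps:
E(-5)/(-310) + (32 - 11*29)/1596 = -20/(-310) + (32 - 11*29)/1596 = -20*(-1/310) + (32 - 319)*(1/1596) = 2/31 - 287*1/1596 = 2/31 - 41/228 = -815/7068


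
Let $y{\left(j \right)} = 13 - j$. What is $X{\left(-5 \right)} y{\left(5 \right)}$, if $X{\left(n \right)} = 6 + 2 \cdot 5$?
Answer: $128$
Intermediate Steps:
$X{\left(n \right)} = 16$ ($X{\left(n \right)} = 6 + 10 = 16$)
$X{\left(-5 \right)} y{\left(5 \right)} = 16 \left(13 - 5\right) = 16 \cdot 8 = 128$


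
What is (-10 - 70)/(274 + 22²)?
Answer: -40/379 ≈ -0.10554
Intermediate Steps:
(-10 - 70)/(274 + 22²) = -80/(274 + 484) = -80/758 = -80*1/758 = -40/379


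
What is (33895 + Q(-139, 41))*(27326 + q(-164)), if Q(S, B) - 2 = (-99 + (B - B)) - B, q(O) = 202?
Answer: 929262696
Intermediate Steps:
Q(S, B) = -97 - B (Q(S, B) = 2 + ((-99 + (B - B)) - B) = 2 + ((-99 + 0) - B) = 2 + (-99 - B) = -97 - B)
(33895 + Q(-139, 41))*(27326 + q(-164)) = (33895 + (-97 - 1*41))*(27326 + 202) = (33895 + (-97 - 41))*27528 = (33895 - 138)*27528 = 33757*27528 = 929262696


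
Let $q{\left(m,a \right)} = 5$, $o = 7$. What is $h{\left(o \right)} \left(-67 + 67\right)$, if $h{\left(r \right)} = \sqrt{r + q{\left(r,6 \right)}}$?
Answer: $0$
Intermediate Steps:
$h{\left(r \right)} = \sqrt{5 + r}$ ($h{\left(r \right)} = \sqrt{r + 5} = \sqrt{5 + r}$)
$h{\left(o \right)} \left(-67 + 67\right) = \sqrt{5 + 7} \left(-67 + 67\right) = \sqrt{12} \cdot 0 = 2 \sqrt{3} \cdot 0 = 0$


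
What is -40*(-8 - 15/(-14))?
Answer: 1940/7 ≈ 277.14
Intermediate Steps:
-40*(-8 - 15/(-14)) = -40*(-8 - 15*(-1/14)) = -40*(-8 + 15/14) = -40*(-97/14) = 1940/7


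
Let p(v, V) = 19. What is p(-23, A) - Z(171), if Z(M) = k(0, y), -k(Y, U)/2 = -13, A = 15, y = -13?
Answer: -7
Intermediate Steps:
k(Y, U) = 26 (k(Y, U) = -2*(-13) = 26)
Z(M) = 26
p(-23, A) - Z(171) = 19 - 1*26 = 19 - 26 = -7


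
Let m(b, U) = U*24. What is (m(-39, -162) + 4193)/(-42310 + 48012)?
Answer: 305/5702 ≈ 0.053490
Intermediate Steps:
m(b, U) = 24*U
(m(-39, -162) + 4193)/(-42310 + 48012) = (24*(-162) + 4193)/(-42310 + 48012) = (-3888 + 4193)/5702 = 305*(1/5702) = 305/5702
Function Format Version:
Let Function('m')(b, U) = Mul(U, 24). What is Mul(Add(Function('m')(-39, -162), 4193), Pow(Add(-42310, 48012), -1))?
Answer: Rational(305, 5702) ≈ 0.053490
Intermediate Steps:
Function('m')(b, U) = Mul(24, U)
Mul(Add(Function('m')(-39, -162), 4193), Pow(Add(-42310, 48012), -1)) = Mul(Add(Mul(24, -162), 4193), Pow(Add(-42310, 48012), -1)) = Mul(Add(-3888, 4193), Pow(5702, -1)) = Mul(305, Rational(1, 5702)) = Rational(305, 5702)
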